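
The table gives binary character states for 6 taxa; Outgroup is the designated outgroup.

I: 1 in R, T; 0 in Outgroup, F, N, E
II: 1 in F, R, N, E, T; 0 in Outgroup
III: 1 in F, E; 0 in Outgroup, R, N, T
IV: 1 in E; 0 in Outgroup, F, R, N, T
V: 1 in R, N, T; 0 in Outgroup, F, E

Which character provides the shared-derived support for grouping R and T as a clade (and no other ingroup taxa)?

The outgroup has state '0' for every character, so '1' is the derived state throughout.
Only R and T show the derived state '1' for I, supporting them as a clade.
II (derived state '1') is shared by all ingroup taxa — unites the whole ingroup.
Only E and F show the derived state '1' for III, supporting them as a clade.
IV: derived state '1' in E only — an autapomorphy, so it tells us nothing about relationships among taxa.
V (derived state '1') is shared by N, R, and T — a synapomorphy uniting that clade.
Most parsimonious ingroup topology: ((F,E),((R,T),N)).
The clade {R, T} is supported by I: its derived state '1' occurs in exactly those taxa and in no other taxon (including the outgroup).

I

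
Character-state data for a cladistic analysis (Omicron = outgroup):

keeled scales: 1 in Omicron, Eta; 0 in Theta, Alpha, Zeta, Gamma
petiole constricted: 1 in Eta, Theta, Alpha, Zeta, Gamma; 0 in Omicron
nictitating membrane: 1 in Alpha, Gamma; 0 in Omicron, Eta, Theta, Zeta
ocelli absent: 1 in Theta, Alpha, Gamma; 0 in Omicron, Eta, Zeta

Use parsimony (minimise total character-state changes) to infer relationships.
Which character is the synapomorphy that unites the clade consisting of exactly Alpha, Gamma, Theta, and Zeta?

keeled scales

Character polarity is set by the outgroup: the derived state is whichever differs from the outgroup's state, so for keeled scales the derived state is '0', and for the remaining characters it is '1'.
Only Alpha, Gamma, Theta, and Zeta show the derived state '0' for keeled scales, supporting them as a clade.
All ingroup taxa share the derived state '1' for petiole constricted; it defines the ingroup but does not resolve relationships within it.
nictitating membrane (derived state '1') is shared by Alpha and Gamma — a synapomorphy uniting that clade.
ocelli absent (derived state '1') is shared by Alpha, Gamma, and Theta — a synapomorphy uniting that clade.
Most parsimonious ingroup topology: (Eta,((Theta,(Alpha,Gamma)),Zeta)).
The clade {Alpha, Gamma, Theta, Zeta} is supported by keeled scales: its derived state '0' occurs in exactly those taxa and in no other taxon (including the outgroup).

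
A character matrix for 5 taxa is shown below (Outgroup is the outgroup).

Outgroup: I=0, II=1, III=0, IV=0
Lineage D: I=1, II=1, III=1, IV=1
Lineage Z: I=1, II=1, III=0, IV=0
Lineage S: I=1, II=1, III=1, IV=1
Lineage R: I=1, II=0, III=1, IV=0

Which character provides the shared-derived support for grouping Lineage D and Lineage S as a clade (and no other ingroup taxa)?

IV

Character polarity is set by the outgroup: the derived state is whichever differs from the outgroup's state, so for II the derived state is '0', and for the remaining characters it is '1'.
I (derived state '1') is shared by all ingroup taxa — unites the whole ingroup.
II: derived state '0' in Lineage R only — an autapomorphy, so it tells us nothing about relationships among taxa.
III: derived state '1' in Lineage D, Lineage R, and Lineage S only — synapomorphy for {Lineage D, Lineage R, Lineage S}.
Only Lineage D and Lineage S show the derived state '1' for IV, supporting them as a clade.
Most parsimonious ingroup topology: (((Lineage D,Lineage S),Lineage R),Lineage Z).
The clade {Lineage D, Lineage S} is supported by IV: its derived state '1' occurs in exactly those taxa and in no other taxon (including the outgroup).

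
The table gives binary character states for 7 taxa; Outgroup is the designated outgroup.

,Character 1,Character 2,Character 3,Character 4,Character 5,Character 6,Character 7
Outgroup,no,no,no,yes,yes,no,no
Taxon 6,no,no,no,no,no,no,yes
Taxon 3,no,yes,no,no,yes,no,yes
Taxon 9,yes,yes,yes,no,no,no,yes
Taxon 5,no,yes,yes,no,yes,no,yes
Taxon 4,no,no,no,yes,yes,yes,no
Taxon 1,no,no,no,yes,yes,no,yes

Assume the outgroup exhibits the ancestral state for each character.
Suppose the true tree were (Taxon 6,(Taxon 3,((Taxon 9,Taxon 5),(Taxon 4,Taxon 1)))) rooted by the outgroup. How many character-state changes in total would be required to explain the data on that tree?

Map each character onto (Taxon 6,(Taxon 3,((Taxon 9,Taxon 5),(Taxon 4,Taxon 1)))) (rooted by Outgroup) and count the minimum state changes it requires (Fitch parsimony):
Character 1: 1; Character 2: 2; Character 3: 1; Character 4: 2; Character 5: 2; Character 6: 1; Character 7: 2.
Total tree length = 11.

11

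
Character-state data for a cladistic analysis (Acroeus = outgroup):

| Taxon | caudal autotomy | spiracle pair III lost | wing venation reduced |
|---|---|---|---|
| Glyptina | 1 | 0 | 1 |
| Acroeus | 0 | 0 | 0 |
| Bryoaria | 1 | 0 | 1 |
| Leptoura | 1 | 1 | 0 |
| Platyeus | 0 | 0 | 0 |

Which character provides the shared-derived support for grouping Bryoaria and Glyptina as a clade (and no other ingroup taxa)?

The outgroup has state '0' for every character, so '1' is the derived state throughout.
caudal autotomy: derived state '1' in Bryoaria, Glyptina, and Leptoura only — synapomorphy for {Bryoaria, Glyptina, Leptoura}.
spiracle pair III lost: derived state '1' in Leptoura only — an autapomorphy, so it tells us nothing about relationships among taxa.
wing venation reduced (derived state '1') is shared by Bryoaria and Glyptina — a synapomorphy uniting that clade.
Most parsimonious ingroup topology: ((Leptoura,(Glyptina,Bryoaria)),Platyeus).
The clade {Bryoaria, Glyptina} is supported by wing venation reduced: its derived state '1' occurs in exactly those taxa and in no other taxon (including the outgroup).

wing venation reduced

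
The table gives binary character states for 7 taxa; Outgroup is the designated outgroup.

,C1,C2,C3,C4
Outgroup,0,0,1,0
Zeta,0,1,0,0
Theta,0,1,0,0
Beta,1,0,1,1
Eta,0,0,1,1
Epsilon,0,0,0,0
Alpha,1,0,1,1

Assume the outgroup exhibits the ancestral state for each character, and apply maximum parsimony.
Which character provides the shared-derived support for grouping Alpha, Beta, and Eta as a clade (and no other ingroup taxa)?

C4

Character polarity is set by the outgroup: the derived state is whichever differs from the outgroup's state, so for C3 the derived state is '0', and for the remaining characters it is '1'.
C1: derived state '1' in Alpha and Beta only — synapomorphy for {Alpha, Beta}.
C2 (derived state '1') is shared by Theta and Zeta — a synapomorphy uniting that clade.
C3: derived state '0' in Epsilon, Theta, and Zeta only — synapomorphy for {Epsilon, Theta, Zeta}.
Only Alpha, Beta, and Eta show the derived state '1' for C4, supporting them as a clade.
Most parsimonious ingroup topology: (((Zeta,Theta),Epsilon),((Beta,Alpha),Eta)).
The clade {Alpha, Beta, Eta} is supported by C4: its derived state '1' occurs in exactly those taxa and in no other taxon (including the outgroup).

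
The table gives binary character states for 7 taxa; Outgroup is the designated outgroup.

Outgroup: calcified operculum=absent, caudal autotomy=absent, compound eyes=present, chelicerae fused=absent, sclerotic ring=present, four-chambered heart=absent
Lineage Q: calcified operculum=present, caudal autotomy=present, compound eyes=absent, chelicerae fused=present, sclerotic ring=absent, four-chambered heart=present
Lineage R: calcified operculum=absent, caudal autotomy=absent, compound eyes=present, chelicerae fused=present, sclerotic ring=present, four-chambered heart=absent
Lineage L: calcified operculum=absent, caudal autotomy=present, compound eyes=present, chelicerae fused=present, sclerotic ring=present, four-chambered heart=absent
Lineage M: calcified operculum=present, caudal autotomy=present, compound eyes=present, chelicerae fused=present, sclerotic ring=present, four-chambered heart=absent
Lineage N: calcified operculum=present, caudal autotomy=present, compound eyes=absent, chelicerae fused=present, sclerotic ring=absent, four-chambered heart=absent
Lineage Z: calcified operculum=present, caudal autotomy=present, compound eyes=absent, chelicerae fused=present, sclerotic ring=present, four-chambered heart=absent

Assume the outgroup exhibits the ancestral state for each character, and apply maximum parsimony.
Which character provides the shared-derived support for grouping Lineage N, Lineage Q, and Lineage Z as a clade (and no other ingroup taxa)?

compound eyes

Character polarity is set by the outgroup: the derived state is whichever differs from the outgroup's state, so for compound eyes, sclerotic ring the derived state is 'absent', and for the remaining characters it is 'present'.
calcified operculum (derived state 'present') is shared by Lineage M, Lineage N, Lineage Q, and Lineage Z — a synapomorphy uniting that clade.
caudal autotomy: derived state 'present' in Lineage L, Lineage M, Lineage N, Lineage Q, and Lineage Z only — synapomorphy for {Lineage L, Lineage M, Lineage N, Lineage Q, Lineage Z}.
compound eyes: derived state 'absent' in Lineage N, Lineage Q, and Lineage Z only — synapomorphy for {Lineage N, Lineage Q, Lineage Z}.
chelicerae fused (derived state 'present') is shared by all ingroup taxa — unites the whole ingroup.
Only Lineage N and Lineage Q show the derived state 'absent' for sclerotic ring, supporting them as a clade.
four-chambered heart: derived state 'present' in Lineage Q only — an autapomorphy, so it tells us nothing about relationships among taxa.
Most parsimonious ingroup topology: (((((Lineage Q,Lineage N),Lineage Z),Lineage M),Lineage L),Lineage R).
The clade {Lineage N, Lineage Q, Lineage Z} is supported by compound eyes: its derived state 'absent' occurs in exactly those taxa and in no other taxon (including the outgroup).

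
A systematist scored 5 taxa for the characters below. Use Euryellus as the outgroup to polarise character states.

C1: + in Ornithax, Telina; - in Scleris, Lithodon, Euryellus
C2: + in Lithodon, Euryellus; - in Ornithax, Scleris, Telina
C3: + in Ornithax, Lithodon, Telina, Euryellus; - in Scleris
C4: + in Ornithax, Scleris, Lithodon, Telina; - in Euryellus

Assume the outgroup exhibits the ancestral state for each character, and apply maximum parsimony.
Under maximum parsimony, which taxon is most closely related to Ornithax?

Character polarity is set by the outgroup: the derived state is whichever differs from the outgroup's state, so for C2, C3 the derived state is '-', and for the remaining characters it is '+'.
C1 (derived state '+') is shared by Ornithax and Telina — a synapomorphy uniting that clade.
C2: derived state '-' in Ornithax, Scleris, and Telina only — synapomorphy for {Ornithax, Scleris, Telina}.
C3: derived state '-' in Scleris only — an autapomorphy, so it tells us nothing about relationships among taxa.
All ingroup taxa share the derived state '+' for C4; it defines the ingroup but does not resolve relationships within it.
Most parsimonious ingroup topology: (((Ornithax,Telina),Scleris),Lithodon).
Ornithax and Telina form a cherry on this tree, so they are sister taxa.

Telina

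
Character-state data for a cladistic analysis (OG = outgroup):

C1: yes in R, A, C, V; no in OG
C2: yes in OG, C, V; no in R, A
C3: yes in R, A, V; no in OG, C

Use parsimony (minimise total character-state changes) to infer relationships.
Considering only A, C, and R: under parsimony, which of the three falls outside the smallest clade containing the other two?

Character polarity is set by the outgroup: the derived state is whichever differs from the outgroup's state, so for C2 the derived state is 'no', and for the remaining characters it is 'yes'.
C1 (derived state 'yes') is shared by all ingroup taxa — unites the whole ingroup.
C2 (derived state 'no') is shared by A and R — a synapomorphy uniting that clade.
C3 (derived state 'yes') is shared by A, R, and V — a synapomorphy uniting that clade.
Most parsimonious ingroup topology: (((R,A),V),C).
A and R share a more recent common ancestor with each other than either does with C, so C is the least closely related of the three.

C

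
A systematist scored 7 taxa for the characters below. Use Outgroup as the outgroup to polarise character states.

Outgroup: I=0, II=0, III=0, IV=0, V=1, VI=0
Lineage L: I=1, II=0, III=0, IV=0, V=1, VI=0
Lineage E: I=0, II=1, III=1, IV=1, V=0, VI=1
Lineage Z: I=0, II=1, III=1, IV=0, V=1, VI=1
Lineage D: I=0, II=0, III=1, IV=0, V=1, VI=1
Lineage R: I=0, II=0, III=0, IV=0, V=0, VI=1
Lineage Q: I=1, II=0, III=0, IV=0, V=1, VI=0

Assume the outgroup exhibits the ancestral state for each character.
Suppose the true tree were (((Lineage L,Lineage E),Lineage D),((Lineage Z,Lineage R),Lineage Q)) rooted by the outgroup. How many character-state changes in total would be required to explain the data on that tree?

Map each character onto (((Lineage L,Lineage E),Lineage D),((Lineage Z,Lineage R),Lineage Q)) (rooted by Outgroup) and count the minimum state changes it requires (Fitch parsimony):
I: 2; II: 2; III: 3; IV: 1; V: 2; VI: 3.
Total tree length = 13.

13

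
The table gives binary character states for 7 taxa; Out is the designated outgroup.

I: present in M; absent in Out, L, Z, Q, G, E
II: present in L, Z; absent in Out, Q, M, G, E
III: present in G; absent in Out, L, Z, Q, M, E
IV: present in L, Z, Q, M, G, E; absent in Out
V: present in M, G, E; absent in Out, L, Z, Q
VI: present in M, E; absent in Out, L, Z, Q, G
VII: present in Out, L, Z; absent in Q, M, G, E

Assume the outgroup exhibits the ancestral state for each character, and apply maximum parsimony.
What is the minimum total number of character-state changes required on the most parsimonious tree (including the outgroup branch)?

Character polarity is set by the outgroup: the derived state is whichever differs from the outgroup's state, so for VII the derived state is 'absent', and for the remaining characters it is 'present'.
I: derived state 'present' in M only — an autapomorphy, so it tells us nothing about relationships among taxa.
II (derived state 'present') is shared by L and Z — a synapomorphy uniting that clade.
III: derived state 'present' in G only — an autapomorphy, so it tells us nothing about relationships among taxa.
IV (derived state 'present') is shared by all ingroup taxa — unites the whole ingroup.
V: derived state 'present' in E, G, and M only — synapomorphy for {E, G, M}.
Only E and M show the derived state 'present' for VI, supporting them as a clade.
Only E, G, M, and Q show the derived state 'absent' for VII, supporting them as a clade.
Most parsimonious ingroup topology: ((L,Z),(Q,((M,E),G))).
Changes per character on this tree: I: 1; II: 1; III: 1; IV: 1; V: 1; VI: 1; VII: 1.
Total = 7.

7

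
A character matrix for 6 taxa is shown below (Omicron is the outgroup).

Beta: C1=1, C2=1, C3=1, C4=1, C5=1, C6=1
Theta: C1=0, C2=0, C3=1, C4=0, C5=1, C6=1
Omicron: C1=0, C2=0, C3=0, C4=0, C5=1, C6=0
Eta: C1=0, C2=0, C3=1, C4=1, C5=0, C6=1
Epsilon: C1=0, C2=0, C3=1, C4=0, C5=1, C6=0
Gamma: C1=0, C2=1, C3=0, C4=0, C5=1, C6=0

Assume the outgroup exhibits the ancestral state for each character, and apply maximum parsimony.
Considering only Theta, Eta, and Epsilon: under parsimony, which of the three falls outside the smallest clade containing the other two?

Character polarity is set by the outgroup: the derived state is whichever differs from the outgroup's state, so for C5 the derived state is '0', and for the remaining characters it is '1'.
C1 (derived state '1') is unique to Beta (autapomorphy; uninformative for grouping).
C2 groups Beta and Gamma, which is incompatible with the clades supported by the remaining characters; treating it as convergent (homoplasy) costs fewer steps than any alternative tree.
C3 (derived state '1') is shared by Beta, Epsilon, Eta, and Theta — a synapomorphy uniting that clade.
C4 (derived state '1') is shared by Beta and Eta — a synapomorphy uniting that clade.
C5: derived state '0' in Eta only — an autapomorphy, so it tells us nothing about relationships among taxa.
C6 (derived state '1') is shared by Beta, Eta, and Theta — a synapomorphy uniting that clade.
Most parsimonious ingroup topology: (((Theta,(Eta,Beta)),Epsilon),Gamma).
Theta and Eta share a more recent common ancestor with each other than either does with Epsilon, so Epsilon is the least closely related of the three.

Epsilon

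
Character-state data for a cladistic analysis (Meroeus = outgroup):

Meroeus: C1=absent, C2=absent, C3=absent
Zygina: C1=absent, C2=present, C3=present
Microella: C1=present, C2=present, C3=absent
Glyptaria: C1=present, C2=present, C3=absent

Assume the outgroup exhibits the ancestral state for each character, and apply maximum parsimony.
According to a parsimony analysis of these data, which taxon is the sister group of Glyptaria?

The outgroup has state 'absent' for every character, so 'present' is the derived state throughout.
Only Glyptaria and Microella show the derived state 'present' for C1, supporting them as a clade.
All ingroup taxa share the derived state 'present' for C2; it defines the ingroup but does not resolve relationships within it.
C3 (derived state 'present') is unique to Zygina (autapomorphy; uninformative for grouping).
Most parsimonious ingroup topology: (Zygina,(Microella,Glyptaria)).
Glyptaria and Microella form a cherry on this tree, so they are sister taxa.

Microella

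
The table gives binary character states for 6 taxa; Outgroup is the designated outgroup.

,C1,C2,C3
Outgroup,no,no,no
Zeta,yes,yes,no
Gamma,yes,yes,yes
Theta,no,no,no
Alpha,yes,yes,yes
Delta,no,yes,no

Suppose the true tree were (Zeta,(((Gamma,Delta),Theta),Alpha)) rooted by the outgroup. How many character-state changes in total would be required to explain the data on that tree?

7

Map each character onto (Zeta,(((Gamma,Delta),Theta),Alpha)) (rooted by Outgroup) and count the minimum state changes it requires (Fitch parsimony):
C1: 3; C2: 2; C3: 2.
Total tree length = 7.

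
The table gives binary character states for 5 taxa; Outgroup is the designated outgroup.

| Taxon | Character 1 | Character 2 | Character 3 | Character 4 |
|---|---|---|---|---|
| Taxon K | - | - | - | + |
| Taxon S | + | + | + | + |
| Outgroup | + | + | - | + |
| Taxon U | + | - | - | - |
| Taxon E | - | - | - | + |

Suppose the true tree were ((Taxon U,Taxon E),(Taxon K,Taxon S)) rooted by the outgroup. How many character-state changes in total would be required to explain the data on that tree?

Map each character onto ((Taxon U,Taxon E),(Taxon K,Taxon S)) (rooted by Outgroup) and count the minimum state changes it requires (Fitch parsimony):
Character 1: 2; Character 2: 2; Character 3: 1; Character 4: 1.
Total tree length = 6.

6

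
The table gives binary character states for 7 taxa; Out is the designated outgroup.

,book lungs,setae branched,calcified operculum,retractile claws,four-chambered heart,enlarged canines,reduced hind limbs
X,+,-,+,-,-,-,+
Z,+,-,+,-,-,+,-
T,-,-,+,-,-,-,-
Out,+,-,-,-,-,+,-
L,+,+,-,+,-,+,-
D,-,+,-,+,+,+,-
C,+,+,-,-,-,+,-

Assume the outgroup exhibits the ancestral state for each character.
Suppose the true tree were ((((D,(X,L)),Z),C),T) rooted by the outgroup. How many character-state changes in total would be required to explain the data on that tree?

Map each character onto ((((D,(X,L)),Z),C),T) (rooted by Out) and count the minimum state changes it requires (Fitch parsimony):
book lungs: 2; setae branched: 3; calcified operculum: 3; retractile claws: 2; four-chambered heart: 1; enlarged canines: 2; reduced hind limbs: 1.
Total tree length = 14.

14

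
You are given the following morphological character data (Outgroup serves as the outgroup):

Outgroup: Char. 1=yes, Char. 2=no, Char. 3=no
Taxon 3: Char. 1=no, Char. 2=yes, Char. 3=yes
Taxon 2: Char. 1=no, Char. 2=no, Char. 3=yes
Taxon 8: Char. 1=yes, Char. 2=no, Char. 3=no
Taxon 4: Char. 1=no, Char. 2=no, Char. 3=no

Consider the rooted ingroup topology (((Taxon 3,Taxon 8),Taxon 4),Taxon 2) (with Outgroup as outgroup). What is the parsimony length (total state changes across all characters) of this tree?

5

Map each character onto (((Taxon 3,Taxon 8),Taxon 4),Taxon 2) (rooted by Outgroup) and count the minimum state changes it requires (Fitch parsimony):
Char. 1: 2; Char. 2: 1; Char. 3: 2.
Total tree length = 5.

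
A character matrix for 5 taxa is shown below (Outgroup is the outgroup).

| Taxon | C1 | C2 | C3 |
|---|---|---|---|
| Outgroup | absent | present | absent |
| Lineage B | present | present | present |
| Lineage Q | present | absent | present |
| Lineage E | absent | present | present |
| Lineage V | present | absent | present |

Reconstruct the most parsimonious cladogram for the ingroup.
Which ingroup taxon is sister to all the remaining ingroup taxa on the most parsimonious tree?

Lineage E

Character polarity is set by the outgroup: the derived state is whichever differs from the outgroup's state, so for C2 the derived state is 'absent', and for the remaining characters it is 'present'.
C1: derived state 'present' in Lineage B, Lineage Q, and Lineage V only — synapomorphy for {Lineage B, Lineage Q, Lineage V}.
Only Lineage Q and Lineage V show the derived state 'absent' for C2, supporting them as a clade.
All ingroup taxa share the derived state 'present' for C3; it defines the ingroup but does not resolve relationships within it.
Most parsimonious ingroup topology: ((Lineage B,(Lineage Q,Lineage V)),Lineage E).
Lineage E is sister to the clade containing all other ingroup taxa, so it is the earliest-diverging (most basal) ingroup lineage.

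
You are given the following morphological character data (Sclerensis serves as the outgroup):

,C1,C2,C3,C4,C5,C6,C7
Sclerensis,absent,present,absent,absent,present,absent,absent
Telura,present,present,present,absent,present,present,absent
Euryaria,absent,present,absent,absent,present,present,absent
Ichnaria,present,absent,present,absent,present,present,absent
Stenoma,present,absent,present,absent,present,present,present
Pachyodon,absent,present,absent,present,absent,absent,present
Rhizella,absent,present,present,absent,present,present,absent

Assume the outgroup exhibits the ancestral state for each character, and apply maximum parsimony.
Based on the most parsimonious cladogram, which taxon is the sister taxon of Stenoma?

Ichnaria

Character polarity is set by the outgroup: the derived state is whichever differs from the outgroup's state, so for C2, C5 the derived state is 'absent', and for the remaining characters it is 'present'.
C1: derived state 'present' in Ichnaria, Stenoma, and Telura only — synapomorphy for {Ichnaria, Stenoma, Telura}.
C2: derived state 'absent' in Ichnaria and Stenoma only — synapomorphy for {Ichnaria, Stenoma}.
C3: derived state 'present' in Ichnaria, Rhizella, Stenoma, and Telura only — synapomorphy for {Ichnaria, Rhizella, Stenoma, Telura}.
C4 (derived state 'present') is unique to Pachyodon (autapomorphy; uninformative for grouping).
C5: derived state 'absent' in Pachyodon only — an autapomorphy, so it tells us nothing about relationships among taxa.
Only Euryaria, Ichnaria, Rhizella, Stenoma, and Telura show the derived state 'present' for C6, supporting them as a clade.
C7 groups Pachyodon and Stenoma, which is incompatible with the clades supported by the remaining characters; treating it as convergent (homoplasy) costs fewer steps than any alternative tree.
Most parsimonious ingroup topology: ((((Telura,(Ichnaria,Stenoma)),Rhizella),Euryaria),Pachyodon).
Stenoma and Ichnaria form a cherry on this tree, so they are sister taxa.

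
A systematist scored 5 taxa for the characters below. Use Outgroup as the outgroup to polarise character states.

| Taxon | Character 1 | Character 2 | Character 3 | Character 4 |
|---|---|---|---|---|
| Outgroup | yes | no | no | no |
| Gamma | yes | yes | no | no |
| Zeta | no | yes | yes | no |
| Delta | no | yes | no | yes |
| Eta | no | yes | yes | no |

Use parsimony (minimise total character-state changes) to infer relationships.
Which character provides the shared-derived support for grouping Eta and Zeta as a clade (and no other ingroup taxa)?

Character 3

Character polarity is set by the outgroup: the derived state is whichever differs from the outgroup's state, so for Character 1 the derived state is 'no', and for the remaining characters it is 'yes'.
Character 1: derived state 'no' in Delta, Eta, and Zeta only — synapomorphy for {Delta, Eta, Zeta}.
Character 2 (derived state 'yes') is shared by all ingroup taxa — unites the whole ingroup.
Character 3 (derived state 'yes') is shared by Eta and Zeta — a synapomorphy uniting that clade.
Character 4: derived state 'yes' in Delta only — an autapomorphy, so it tells us nothing about relationships among taxa.
Most parsimonious ingroup topology: (Gamma,((Zeta,Eta),Delta)).
The clade {Eta, Zeta} is supported by Character 3: its derived state 'yes' occurs in exactly those taxa and in no other taxon (including the outgroup).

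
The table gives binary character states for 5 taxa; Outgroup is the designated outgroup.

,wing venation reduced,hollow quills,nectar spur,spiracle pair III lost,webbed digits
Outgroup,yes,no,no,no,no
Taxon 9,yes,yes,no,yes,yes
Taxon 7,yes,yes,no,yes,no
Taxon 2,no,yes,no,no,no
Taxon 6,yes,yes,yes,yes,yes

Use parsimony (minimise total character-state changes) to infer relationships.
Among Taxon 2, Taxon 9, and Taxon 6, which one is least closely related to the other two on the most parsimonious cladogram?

Taxon 2

Character polarity is set by the outgroup: the derived state is whichever differs from the outgroup's state, so for wing venation reduced the derived state is 'no', and for the remaining characters it is 'yes'.
wing venation reduced: derived state 'no' in Taxon 2 only — an autapomorphy, so it tells us nothing about relationships among taxa.
hollow quills (derived state 'yes') is shared by all ingroup taxa — unites the whole ingroup.
nectar spur: derived state 'yes' in Taxon 6 only — an autapomorphy, so it tells us nothing about relationships among taxa.
spiracle pair III lost (derived state 'yes') is shared by Taxon 6, Taxon 7, and Taxon 9 — a synapomorphy uniting that clade.
webbed digits (derived state 'yes') is shared by Taxon 6 and Taxon 9 — a synapomorphy uniting that clade.
Most parsimonious ingroup topology: (((Taxon 9,Taxon 6),Taxon 7),Taxon 2).
Taxon 9 and Taxon 6 share a more recent common ancestor with each other than either does with Taxon 2, so Taxon 2 is the least closely related of the three.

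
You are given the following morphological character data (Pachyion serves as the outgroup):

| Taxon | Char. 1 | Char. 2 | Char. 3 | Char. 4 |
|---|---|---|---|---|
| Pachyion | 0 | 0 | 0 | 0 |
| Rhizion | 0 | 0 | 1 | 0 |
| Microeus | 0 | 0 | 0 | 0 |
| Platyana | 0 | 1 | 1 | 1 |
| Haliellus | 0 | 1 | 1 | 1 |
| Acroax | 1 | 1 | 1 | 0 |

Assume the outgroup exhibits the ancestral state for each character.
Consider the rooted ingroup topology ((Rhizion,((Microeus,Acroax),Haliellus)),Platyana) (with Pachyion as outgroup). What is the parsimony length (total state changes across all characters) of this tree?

Map each character onto ((Rhizion,((Microeus,Acroax),Haliellus)),Platyana) (rooted by Pachyion) and count the minimum state changes it requires (Fitch parsimony):
Char. 1: 1; Char. 2: 3; Char. 3: 2; Char. 4: 2.
Total tree length = 8.

8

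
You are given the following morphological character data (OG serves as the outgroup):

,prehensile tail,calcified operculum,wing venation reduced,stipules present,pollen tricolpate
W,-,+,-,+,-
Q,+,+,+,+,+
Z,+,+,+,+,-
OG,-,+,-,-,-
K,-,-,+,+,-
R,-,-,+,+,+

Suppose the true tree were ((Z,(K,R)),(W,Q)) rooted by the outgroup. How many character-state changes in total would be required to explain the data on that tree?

Map each character onto ((Z,(K,R)),(W,Q)) (rooted by OG) and count the minimum state changes it requires (Fitch parsimony):
prehensile tail: 2; calcified operculum: 1; wing venation reduced: 2; stipules present: 1; pollen tricolpate: 2.
Total tree length = 8.

8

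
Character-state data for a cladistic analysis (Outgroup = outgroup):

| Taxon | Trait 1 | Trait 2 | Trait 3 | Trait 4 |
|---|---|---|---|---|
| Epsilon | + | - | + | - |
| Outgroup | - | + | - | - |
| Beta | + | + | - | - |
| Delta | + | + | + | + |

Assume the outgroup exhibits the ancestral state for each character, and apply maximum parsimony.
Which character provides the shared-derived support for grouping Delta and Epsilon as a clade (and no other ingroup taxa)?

Character polarity is set by the outgroup: the derived state is whichever differs from the outgroup's state, so for Trait 2 the derived state is '-', and for the remaining characters it is '+'.
Trait 1 (derived state '+') is shared by all ingroup taxa — unites the whole ingroup.
Trait 2: derived state '-' in Epsilon only — an autapomorphy, so it tells us nothing about relationships among taxa.
Trait 3 (derived state '+') is shared by Delta and Epsilon — a synapomorphy uniting that clade.
Trait 4 (derived state '+') is unique to Delta (autapomorphy; uninformative for grouping).
Most parsimonious ingroup topology: ((Epsilon,Delta),Beta).
The clade {Delta, Epsilon} is supported by Trait 3: its derived state '+' occurs in exactly those taxa and in no other taxon (including the outgroup).

Trait 3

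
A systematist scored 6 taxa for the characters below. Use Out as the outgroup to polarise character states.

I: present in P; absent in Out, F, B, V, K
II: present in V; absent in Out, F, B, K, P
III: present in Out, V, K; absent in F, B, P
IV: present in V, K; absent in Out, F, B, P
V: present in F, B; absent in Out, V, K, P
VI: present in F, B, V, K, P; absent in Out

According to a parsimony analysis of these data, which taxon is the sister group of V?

K

Character polarity is set by the outgroup: the derived state is whichever differs from the outgroup's state, so for III the derived state is 'absent', and for the remaining characters it is 'present'.
I (derived state 'present') is unique to P (autapomorphy; uninformative for grouping).
II: derived state 'present' in V only — an autapomorphy, so it tells us nothing about relationships among taxa.
Only B, F, and P show the derived state 'absent' for III, supporting them as a clade.
IV: derived state 'present' in K and V only — synapomorphy for {K, V}.
V (derived state 'present') is shared by B and F — a synapomorphy uniting that clade.
All ingroup taxa share the derived state 'present' for VI; it defines the ingroup but does not resolve relationships within it.
Most parsimonious ingroup topology: (((F,B),P),(V,K)).
V and K form a cherry on this tree, so they are sister taxa.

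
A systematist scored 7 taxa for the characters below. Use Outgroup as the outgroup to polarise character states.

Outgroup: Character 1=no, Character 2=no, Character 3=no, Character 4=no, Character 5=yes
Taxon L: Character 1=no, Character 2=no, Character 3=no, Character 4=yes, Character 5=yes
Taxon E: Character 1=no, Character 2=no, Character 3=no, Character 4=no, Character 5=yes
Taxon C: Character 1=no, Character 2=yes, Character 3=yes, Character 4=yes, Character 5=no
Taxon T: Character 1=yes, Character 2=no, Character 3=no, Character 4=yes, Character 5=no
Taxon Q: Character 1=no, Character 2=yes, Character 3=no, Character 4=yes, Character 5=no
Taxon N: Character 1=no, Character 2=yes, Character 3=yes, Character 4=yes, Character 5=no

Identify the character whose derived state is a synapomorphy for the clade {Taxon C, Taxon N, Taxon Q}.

Character polarity is set by the outgroup: the derived state is whichever differs from the outgroup's state, so for Character 5 the derived state is 'no', and for the remaining characters it is 'yes'.
Character 1 (derived state 'yes') is unique to Taxon T (autapomorphy; uninformative for grouping).
Only Taxon C, Taxon N, and Taxon Q show the derived state 'yes' for Character 2, supporting them as a clade.
Character 3: derived state 'yes' in Taxon C and Taxon N only — synapomorphy for {Taxon C, Taxon N}.
Character 4 (derived state 'yes') is shared by Taxon C, Taxon L, Taxon N, Taxon Q, and Taxon T — a synapomorphy uniting that clade.
Character 5 (derived state 'no') is shared by Taxon C, Taxon N, Taxon Q, and Taxon T — a synapomorphy uniting that clade.
Most parsimonious ingroup topology: ((Taxon L,(((Taxon C,Taxon N),Taxon Q),Taxon T)),Taxon E).
The clade {Taxon C, Taxon N, Taxon Q} is supported by Character 2: its derived state 'yes' occurs in exactly those taxa and in no other taxon (including the outgroup).

Character 2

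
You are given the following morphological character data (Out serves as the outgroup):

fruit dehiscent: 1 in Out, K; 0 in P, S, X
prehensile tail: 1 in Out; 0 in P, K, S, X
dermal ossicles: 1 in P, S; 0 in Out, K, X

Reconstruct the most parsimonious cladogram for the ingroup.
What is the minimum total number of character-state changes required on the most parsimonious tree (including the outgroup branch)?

Character polarity is set by the outgroup: the derived state is whichever differs from the outgroup's state, so for fruit dehiscent, prehensile tail the derived state is '0', and for the remaining characters it is '1'.
Only P, S, and X show the derived state '0' for fruit dehiscent, supporting them as a clade.
All ingroup taxa share the derived state '0' for prehensile tail; it defines the ingroup but does not resolve relationships within it.
Only P and S show the derived state '1' for dermal ossicles, supporting them as a clade.
Most parsimonious ingroup topology: (((P,S),X),K).
Changes per character on this tree: fruit dehiscent: 1; prehensile tail: 1; dermal ossicles: 1.
Total = 3.

3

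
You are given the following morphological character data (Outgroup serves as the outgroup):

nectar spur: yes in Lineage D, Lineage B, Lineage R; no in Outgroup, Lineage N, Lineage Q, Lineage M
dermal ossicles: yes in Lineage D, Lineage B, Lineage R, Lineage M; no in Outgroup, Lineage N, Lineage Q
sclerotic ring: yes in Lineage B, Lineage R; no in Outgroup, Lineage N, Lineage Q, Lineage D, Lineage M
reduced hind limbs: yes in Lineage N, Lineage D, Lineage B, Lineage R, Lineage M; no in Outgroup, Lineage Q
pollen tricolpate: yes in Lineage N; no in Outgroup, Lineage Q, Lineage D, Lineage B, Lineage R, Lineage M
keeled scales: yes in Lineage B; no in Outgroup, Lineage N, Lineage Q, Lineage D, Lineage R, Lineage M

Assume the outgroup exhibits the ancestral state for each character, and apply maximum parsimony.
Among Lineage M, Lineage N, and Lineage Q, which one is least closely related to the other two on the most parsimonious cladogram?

Lineage Q

The outgroup has state 'no' for every character, so 'yes' is the derived state throughout.
Only Lineage B, Lineage D, and Lineage R show the derived state 'yes' for nectar spur, supporting them as a clade.
Only Lineage B, Lineage D, Lineage M, and Lineage R show the derived state 'yes' for dermal ossicles, supporting them as a clade.
Only Lineage B and Lineage R show the derived state 'yes' for sclerotic ring, supporting them as a clade.
reduced hind limbs: derived state 'yes' in Lineage B, Lineage D, Lineage M, Lineage N, and Lineage R only — synapomorphy for {Lineage B, Lineage D, Lineage M, Lineage N, Lineage R}.
pollen tricolpate: derived state 'yes' in Lineage N only — an autapomorphy, so it tells us nothing about relationships among taxa.
keeled scales (derived state 'yes') is unique to Lineage B (autapomorphy; uninformative for grouping).
Most parsimonious ingroup topology: ((Lineage N,((Lineage D,(Lineage B,Lineage R)),Lineage M)),Lineage Q).
Lineage N and Lineage M share a more recent common ancestor with each other than either does with Lineage Q, so Lineage Q is the least closely related of the three.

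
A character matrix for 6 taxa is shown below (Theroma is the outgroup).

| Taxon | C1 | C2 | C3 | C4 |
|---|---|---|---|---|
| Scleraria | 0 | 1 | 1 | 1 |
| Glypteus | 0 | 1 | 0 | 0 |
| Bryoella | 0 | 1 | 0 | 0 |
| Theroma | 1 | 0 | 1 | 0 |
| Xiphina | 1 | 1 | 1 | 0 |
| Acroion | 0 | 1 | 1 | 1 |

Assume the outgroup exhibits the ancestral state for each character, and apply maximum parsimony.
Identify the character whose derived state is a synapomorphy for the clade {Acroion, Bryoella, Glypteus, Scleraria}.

C1

Character polarity is set by the outgroup: the derived state is whichever differs from the outgroup's state, so for C1, C3 the derived state is '0', and for the remaining characters it is '1'.
C1 (derived state '0') is shared by Acroion, Bryoella, Glypteus, and Scleraria — a synapomorphy uniting that clade.
All ingroup taxa share the derived state '1' for C2; it defines the ingroup but does not resolve relationships within it.
Only Bryoella and Glypteus show the derived state '0' for C3, supporting them as a clade.
C4: derived state '1' in Acroion and Scleraria only — synapomorphy for {Acroion, Scleraria}.
Most parsimonious ingroup topology: (((Scleraria,Acroion),(Bryoella,Glypteus)),Xiphina).
The clade {Acroion, Bryoella, Glypteus, Scleraria} is supported by C1: its derived state '0' occurs in exactly those taxa and in no other taxon (including the outgroup).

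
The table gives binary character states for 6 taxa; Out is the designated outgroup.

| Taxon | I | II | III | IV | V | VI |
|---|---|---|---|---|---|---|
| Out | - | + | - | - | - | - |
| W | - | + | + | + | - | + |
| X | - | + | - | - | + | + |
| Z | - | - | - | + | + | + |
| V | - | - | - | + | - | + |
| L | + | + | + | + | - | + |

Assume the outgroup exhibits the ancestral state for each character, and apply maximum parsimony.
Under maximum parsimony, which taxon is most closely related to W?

Character polarity is set by the outgroup: the derived state is whichever differs from the outgroup's state, so for II the derived state is '-', and for the remaining characters it is '+'.
I: derived state '+' in L only — an autapomorphy, so it tells us nothing about relationships among taxa.
Only V and Z show the derived state '-' for II, supporting them as a clade.
III: derived state '+' in L and W only — synapomorphy for {L, W}.
IV: derived state '+' in L, V, W, and Z only — synapomorphy for {L, V, W, Z}.
V (state '+') occurs in X and Z but conflicts with the nesting implied by the other characters — most parsimoniously interpreted as homoplasy.
All ingroup taxa share the derived state '+' for VI; it defines the ingroup but does not resolve relationships within it.
Most parsimonious ingroup topology: (((W,L),(Z,V)),X).
W and L form a cherry on this tree, so they are sister taxa.

L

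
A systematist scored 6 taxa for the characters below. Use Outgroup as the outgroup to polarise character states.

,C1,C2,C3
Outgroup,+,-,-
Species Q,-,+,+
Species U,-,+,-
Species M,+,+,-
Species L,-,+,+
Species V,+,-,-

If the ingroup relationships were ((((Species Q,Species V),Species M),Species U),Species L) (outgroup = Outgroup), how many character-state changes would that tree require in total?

Map each character onto ((((Species Q,Species V),Species M),Species U),Species L) (rooted by Outgroup) and count the minimum state changes it requires (Fitch parsimony):
C1: 3; C2: 2; C3: 2.
Total tree length = 7.

7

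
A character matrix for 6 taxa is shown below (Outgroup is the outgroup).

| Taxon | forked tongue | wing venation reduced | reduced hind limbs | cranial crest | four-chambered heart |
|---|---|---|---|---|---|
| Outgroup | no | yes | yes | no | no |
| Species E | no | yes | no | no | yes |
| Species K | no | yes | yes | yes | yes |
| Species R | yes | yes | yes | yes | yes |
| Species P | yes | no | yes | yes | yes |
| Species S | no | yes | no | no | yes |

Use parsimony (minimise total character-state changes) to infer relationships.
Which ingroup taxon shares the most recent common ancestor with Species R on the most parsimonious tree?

Species P

Character polarity is set by the outgroup: the derived state is whichever differs from the outgroup's state, so for wing venation reduced, reduced hind limbs the derived state is 'no', and for the remaining characters it is 'yes'.
Only Species P and Species R show the derived state 'yes' for forked tongue, supporting them as a clade.
wing venation reduced: derived state 'no' in Species P only — an autapomorphy, so it tells us nothing about relationships among taxa.
reduced hind limbs (derived state 'no') is shared by Species E and Species S — a synapomorphy uniting that clade.
Only Species K, Species P, and Species R show the derived state 'yes' for cranial crest, supporting them as a clade.
All ingroup taxa share the derived state 'yes' for four-chambered heart; it defines the ingroup but does not resolve relationships within it.
Most parsimonious ingroup topology: ((Species E,Species S),(Species K,(Species R,Species P))).
Species R and Species P form a cherry on this tree, so they are sister taxa.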